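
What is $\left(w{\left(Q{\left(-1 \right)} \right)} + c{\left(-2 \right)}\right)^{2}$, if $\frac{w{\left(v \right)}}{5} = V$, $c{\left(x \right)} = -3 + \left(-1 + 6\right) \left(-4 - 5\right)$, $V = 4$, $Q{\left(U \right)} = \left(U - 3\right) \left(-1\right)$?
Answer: $784$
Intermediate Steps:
$Q{\left(U \right)} = 3 - U$ ($Q{\left(U \right)} = \left(-3 + U\right) \left(-1\right) = 3 - U$)
$c{\left(x \right)} = -48$ ($c{\left(x \right)} = -3 + 5 \left(-9\right) = -3 - 45 = -48$)
$w{\left(v \right)} = 20$ ($w{\left(v \right)} = 5 \cdot 4 = 20$)
$\left(w{\left(Q{\left(-1 \right)} \right)} + c{\left(-2 \right)}\right)^{2} = \left(20 - 48\right)^{2} = \left(-28\right)^{2} = 784$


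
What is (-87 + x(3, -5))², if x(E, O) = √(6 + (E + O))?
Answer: 7225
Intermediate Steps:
x(E, O) = √(6 + E + O)
(-87 + x(3, -5))² = (-87 + √(6 + 3 - 5))² = (-87 + √4)² = (-87 + 2)² = (-85)² = 7225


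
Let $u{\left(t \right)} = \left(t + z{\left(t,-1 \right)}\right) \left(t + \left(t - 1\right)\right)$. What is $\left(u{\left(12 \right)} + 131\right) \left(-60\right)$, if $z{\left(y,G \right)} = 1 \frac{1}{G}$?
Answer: $-23040$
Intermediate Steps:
$z{\left(y,G \right)} = \frac{1}{G}$
$u{\left(t \right)} = \left(-1 + t\right) \left(-1 + 2 t\right)$ ($u{\left(t \right)} = \left(t + \frac{1}{-1}\right) \left(t + \left(t - 1\right)\right) = \left(t - 1\right) \left(t + \left(t - 1\right)\right) = \left(-1 + t\right) \left(t + \left(-1 + t\right)\right) = \left(-1 + t\right) \left(-1 + 2 t\right)$)
$\left(u{\left(12 \right)} + 131\right) \left(-60\right) = \left(\left(1 - 36 + 2 \cdot 12^{2}\right) + 131\right) \left(-60\right) = \left(\left(1 - 36 + 2 \cdot 144\right) + 131\right) \left(-60\right) = \left(\left(1 - 36 + 288\right) + 131\right) \left(-60\right) = \left(253 + 131\right) \left(-60\right) = 384 \left(-60\right) = -23040$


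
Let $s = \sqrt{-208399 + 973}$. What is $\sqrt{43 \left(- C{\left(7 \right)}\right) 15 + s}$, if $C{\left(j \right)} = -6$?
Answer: $\sqrt{3870 + i \sqrt{207426}} \approx 62.317 + 3.6542 i$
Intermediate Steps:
$s = i \sqrt{207426}$ ($s = \sqrt{-207426} = i \sqrt{207426} \approx 455.44 i$)
$\sqrt{43 \left(- C{\left(7 \right)}\right) 15 + s} = \sqrt{43 \left(\left(-1\right) \left(-6\right)\right) 15 + i \sqrt{207426}} = \sqrt{43 \cdot 6 \cdot 15 + i \sqrt{207426}} = \sqrt{258 \cdot 15 + i \sqrt{207426}} = \sqrt{3870 + i \sqrt{207426}}$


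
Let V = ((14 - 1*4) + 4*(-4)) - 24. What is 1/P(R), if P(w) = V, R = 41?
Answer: -1/30 ≈ -0.033333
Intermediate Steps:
V = -30 (V = ((14 - 4) - 16) - 24 = (10 - 16) - 24 = -6 - 24 = -30)
P(w) = -30
1/P(R) = 1/(-30) = -1/30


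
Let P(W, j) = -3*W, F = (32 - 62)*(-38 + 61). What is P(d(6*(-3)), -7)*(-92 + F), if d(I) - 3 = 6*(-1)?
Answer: -7038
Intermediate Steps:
F = -690 (F = -30*23 = -690)
d(I) = -3 (d(I) = 3 + 6*(-1) = 3 - 6 = -3)
P(d(6*(-3)), -7)*(-92 + F) = (-3*(-3))*(-92 - 690) = 9*(-782) = -7038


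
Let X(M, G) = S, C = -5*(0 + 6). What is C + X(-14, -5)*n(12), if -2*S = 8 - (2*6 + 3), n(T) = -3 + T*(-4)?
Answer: -417/2 ≈ -208.50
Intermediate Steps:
n(T) = -3 - 4*T
C = -30 (C = -5*6 = -30)
S = 7/2 (S = -(8 - (2*6 + 3))/2 = -(8 - (12 + 3))/2 = -(8 - 1*15)/2 = -(8 - 15)/2 = -½*(-7) = 7/2 ≈ 3.5000)
X(M, G) = 7/2
C + X(-14, -5)*n(12) = -30 + 7*(-3 - 4*12)/2 = -30 + 7*(-3 - 48)/2 = -30 + (7/2)*(-51) = -30 - 357/2 = -417/2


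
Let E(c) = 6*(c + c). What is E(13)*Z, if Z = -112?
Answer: -17472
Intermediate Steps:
E(c) = 12*c (E(c) = 6*(2*c) = 12*c)
E(13)*Z = (12*13)*(-112) = 156*(-112) = -17472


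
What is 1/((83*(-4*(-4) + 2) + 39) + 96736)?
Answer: 1/98269 ≈ 1.0176e-5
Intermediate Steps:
1/((83*(-4*(-4) + 2) + 39) + 96736) = 1/((83*(16 + 2) + 39) + 96736) = 1/((83*18 + 39) + 96736) = 1/((1494 + 39) + 96736) = 1/(1533 + 96736) = 1/98269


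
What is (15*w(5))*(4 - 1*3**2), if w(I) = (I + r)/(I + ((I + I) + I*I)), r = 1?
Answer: -45/4 ≈ -11.250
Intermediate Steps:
w(I) = (1 + I)/(I**2 + 3*I) (w(I) = (I + 1)/(I + ((I + I) + I*I)) = (1 + I)/(I + (2*I + I**2)) = (1 + I)/(I + (I**2 + 2*I)) = (1 + I)/(I**2 + 3*I))
(15*w(5))*(4 - 1*3**2) = (15*((1 + 5)/(5*(3 + 5))))*(4 - 1*3**2) = (15*((1/5)*6/8))*(4 - 1*9) = (15*((1/5)*(1/8)*6))*(4 - 9) = (15*(3/20))*(-5) = (9/4)*(-5) = -45/4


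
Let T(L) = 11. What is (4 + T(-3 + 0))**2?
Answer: 225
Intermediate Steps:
(4 + T(-3 + 0))**2 = (4 + 11)**2 = 15**2 = 225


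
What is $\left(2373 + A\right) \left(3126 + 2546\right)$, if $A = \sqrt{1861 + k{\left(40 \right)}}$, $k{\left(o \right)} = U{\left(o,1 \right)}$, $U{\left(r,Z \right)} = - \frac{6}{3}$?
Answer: $13459656 + 73736 \sqrt{11} \approx 1.3704 \cdot 10^{7}$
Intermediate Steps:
$U{\left(r,Z \right)} = -2$ ($U{\left(r,Z \right)} = \left(-6\right) \frac{1}{3} = -2$)
$k{\left(o \right)} = -2$
$A = 13 \sqrt{11}$ ($A = \sqrt{1861 - 2} = \sqrt{1859} = 13 \sqrt{11} \approx 43.116$)
$\left(2373 + A\right) \left(3126 + 2546\right) = \left(2373 + 13 \sqrt{11}\right) \left(3126 + 2546\right) = \left(2373 + 13 \sqrt{11}\right) 5672 = 13459656 + 73736 \sqrt{11}$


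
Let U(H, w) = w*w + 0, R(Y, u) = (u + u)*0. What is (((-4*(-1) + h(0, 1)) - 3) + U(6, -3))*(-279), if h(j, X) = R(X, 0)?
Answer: -2790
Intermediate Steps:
R(Y, u) = 0 (R(Y, u) = (2*u)*0 = 0)
h(j, X) = 0
U(H, w) = w**2 (U(H, w) = w**2 + 0 = w**2)
(((-4*(-1) + h(0, 1)) - 3) + U(6, -3))*(-279) = (((-4*(-1) + 0) - 3) + (-3)**2)*(-279) = (((4 + 0) - 3) + 9)*(-279) = ((4 - 3) + 9)*(-279) = (1 + 9)*(-279) = 10*(-279) = -2790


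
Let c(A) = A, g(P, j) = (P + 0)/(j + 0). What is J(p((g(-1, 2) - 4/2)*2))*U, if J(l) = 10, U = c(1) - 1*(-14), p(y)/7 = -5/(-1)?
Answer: 150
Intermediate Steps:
g(P, j) = P/j
p(y) = 35 (p(y) = 7*(-5/(-1)) = 7*(-5*(-1)) = 7*5 = 35)
U = 15 (U = 1 - 1*(-14) = 1 + 14 = 15)
J(p((g(-1, 2) - 4/2)*2))*U = 10*15 = 150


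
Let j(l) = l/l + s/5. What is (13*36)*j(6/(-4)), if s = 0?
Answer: 468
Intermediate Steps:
j(l) = 1 (j(l) = l/l + 0/5 = 1 + 0*(1/5) = 1 + 0 = 1)
(13*36)*j(6/(-4)) = (13*36)*1 = 468*1 = 468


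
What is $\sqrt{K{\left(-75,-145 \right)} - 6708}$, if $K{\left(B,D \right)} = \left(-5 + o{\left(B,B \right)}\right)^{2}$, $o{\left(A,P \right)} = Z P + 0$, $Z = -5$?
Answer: $4 \sqrt{8137} \approx 360.82$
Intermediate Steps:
$o{\left(A,P \right)} = - 5 P$ ($o{\left(A,P \right)} = - 5 P + 0 = - 5 P$)
$K{\left(B,D \right)} = \left(-5 - 5 B\right)^{2}$
$\sqrt{K{\left(-75,-145 \right)} - 6708} = \sqrt{25 \left(1 - 75\right)^{2} - 6708} = \sqrt{25 \left(-74\right)^{2} - 6708} = \sqrt{25 \cdot 5476 - 6708} = \sqrt{136900 - 6708} = \sqrt{130192} = 4 \sqrt{8137}$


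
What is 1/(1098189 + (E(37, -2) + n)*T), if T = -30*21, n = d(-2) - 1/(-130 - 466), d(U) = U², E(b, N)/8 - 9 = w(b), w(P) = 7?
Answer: 298/302478327 ≈ 9.8519e-7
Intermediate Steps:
E(b, N) = 128 (E(b, N) = 72 + 8*7 = 72 + 56 = 128)
n = 2385/596 (n = (-2)² - 1/(-130 - 466) = 4 - 1/(-596) = 4 - 1*(-1/596) = 4 + 1/596 = 2385/596 ≈ 4.0017)
T = -630
1/(1098189 + (E(37, -2) + n)*T) = 1/(1098189 + (128 + 2385/596)*(-630)) = 1/(1098189 + (78673/596)*(-630)) = 1/(1098189 - 24781995/298) = 1/(302478327/298) = 298/302478327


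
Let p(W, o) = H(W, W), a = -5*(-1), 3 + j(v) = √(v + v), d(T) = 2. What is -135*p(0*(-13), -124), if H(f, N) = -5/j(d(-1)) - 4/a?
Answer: -567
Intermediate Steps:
j(v) = -3 + √2*√v (j(v) = -3 + √(v + v) = -3 + √(2*v) = -3 + √2*√v)
a = 5
H(f, N) = 21/5 (H(f, N) = -5/(-3 + √2*√2) - 4/5 = -5/(-3 + 2) - 4*⅕ = -5/(-1) - ⅘ = -5*(-1) - ⅘ = 5 - ⅘ = 21/5)
p(W, o) = 21/5
-135*p(0*(-13), -124) = -135*21/5 = -567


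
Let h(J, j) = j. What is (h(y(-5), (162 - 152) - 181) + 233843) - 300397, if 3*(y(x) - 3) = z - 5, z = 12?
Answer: -66725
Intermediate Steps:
y(x) = 16/3 (y(x) = 3 + (12 - 5)/3 = 3 + (⅓)*7 = 3 + 7/3 = 16/3)
(h(y(-5), (162 - 152) - 181) + 233843) - 300397 = (((162 - 152) - 181) + 233843) - 300397 = ((10 - 181) + 233843) - 300397 = (-171 + 233843) - 300397 = 233672 - 300397 = -66725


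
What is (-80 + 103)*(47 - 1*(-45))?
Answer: 2116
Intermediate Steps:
(-80 + 103)*(47 - 1*(-45)) = 23*(47 + 45) = 23*92 = 2116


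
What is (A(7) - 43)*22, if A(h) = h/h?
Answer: -924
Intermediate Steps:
A(h) = 1
(A(7) - 43)*22 = (1 - 43)*22 = -42*22 = -924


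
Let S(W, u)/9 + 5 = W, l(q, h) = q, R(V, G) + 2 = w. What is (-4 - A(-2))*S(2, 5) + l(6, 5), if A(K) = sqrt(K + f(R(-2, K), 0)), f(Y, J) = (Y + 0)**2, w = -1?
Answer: 114 + 27*sqrt(7) ≈ 185.44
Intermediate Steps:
R(V, G) = -3 (R(V, G) = -2 - 1 = -3)
f(Y, J) = Y**2
S(W, u) = -45 + 9*W
A(K) = sqrt(9 + K) (A(K) = sqrt(K + (-3)**2) = sqrt(K + 9) = sqrt(9 + K))
(-4 - A(-2))*S(2, 5) + l(6, 5) = (-4 - sqrt(9 - 2))*(-45 + 9*2) + 6 = (-4 - sqrt(7))*(-45 + 18) + 6 = (-4 - sqrt(7))*(-27) + 6 = (108 + 27*sqrt(7)) + 6 = 114 + 27*sqrt(7)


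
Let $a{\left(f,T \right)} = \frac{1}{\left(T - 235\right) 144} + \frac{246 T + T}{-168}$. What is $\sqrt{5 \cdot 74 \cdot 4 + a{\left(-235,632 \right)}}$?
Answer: $\frac{\sqrt{612549289261}}{33348} \approx 23.469$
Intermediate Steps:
$a{\left(f,T \right)} = - \frac{247 T}{168} + \frac{1}{144 \left(-235 + T\right)}$ ($a{\left(f,T \right)} = \frac{1}{-235 + T} \frac{1}{144} + 247 T \left(- \frac{1}{168}\right) = \frac{1}{144 \left(-235 + T\right)} - \frac{247 T}{168} = - \frac{247 T}{168} + \frac{1}{144 \left(-235 + T\right)}$)
$\sqrt{5 \cdot 74 \cdot 4 + a{\left(-235,632 \right)}} = \sqrt{5 \cdot 74 \cdot 4 + \frac{7 - 1482 \cdot 632^{2} + 348270 \cdot 632}{1008 \left(-235 + 632\right)}} = \sqrt{370 \cdot 4 + \frac{7 - 591946368 + 220106640}{1008 \cdot 397}} = \sqrt{1480 + \frac{1}{1008} \cdot \frac{1}{397} \left(7 - 591946368 + 220106640\right)} = \sqrt{1480 + \frac{1}{1008} \cdot \frac{1}{397} \left(-371839721\right)} = \sqrt{1480 - \frac{371839721}{400176}} = \sqrt{\frac{220420759}{400176}} = \frac{\sqrt{612549289261}}{33348}$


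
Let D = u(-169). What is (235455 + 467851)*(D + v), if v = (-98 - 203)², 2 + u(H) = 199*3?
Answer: 64138693976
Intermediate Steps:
u(H) = 595 (u(H) = -2 + 199*3 = -2 + 597 = 595)
v = 90601 (v = (-301)² = 90601)
D = 595
(235455 + 467851)*(D + v) = (235455 + 467851)*(595 + 90601) = 703306*91196 = 64138693976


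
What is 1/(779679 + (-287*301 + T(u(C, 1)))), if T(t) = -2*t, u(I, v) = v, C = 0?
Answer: 1/693290 ≈ 1.4424e-6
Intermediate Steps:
1/(779679 + (-287*301 + T(u(C, 1)))) = 1/(779679 + (-287*301 - 2*1)) = 1/(779679 + (-86387 - 2)) = 1/(779679 - 86389) = 1/693290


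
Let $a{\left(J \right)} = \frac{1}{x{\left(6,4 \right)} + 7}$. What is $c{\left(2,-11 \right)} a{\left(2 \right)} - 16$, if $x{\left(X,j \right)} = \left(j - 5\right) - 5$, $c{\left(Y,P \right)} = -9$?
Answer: $-25$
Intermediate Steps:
$x{\left(X,j \right)} = -10 + j$ ($x{\left(X,j \right)} = \left(-5 + j\right) - 5 = -10 + j$)
$a{\left(J \right)} = 1$ ($a{\left(J \right)} = \frac{1}{\left(-10 + 4\right) + 7} = \frac{1}{-6 + 7} = 1^{-1} = 1$)
$c{\left(2,-11 \right)} a{\left(2 \right)} - 16 = \left(-9\right) 1 - 16 = -9 - 16 = -25$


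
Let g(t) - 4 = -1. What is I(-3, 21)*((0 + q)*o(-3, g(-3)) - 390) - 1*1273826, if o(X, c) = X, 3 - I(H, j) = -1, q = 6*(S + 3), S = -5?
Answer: -1275242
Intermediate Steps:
g(t) = 3 (g(t) = 4 - 1 = 3)
q = -12 (q = 6*(-5 + 3) = 6*(-2) = -12)
I(H, j) = 4 (I(H, j) = 3 - 1*(-1) = 3 + 1 = 4)
I(-3, 21)*((0 + q)*o(-3, g(-3)) - 390) - 1*1273826 = 4*((0 - 12)*(-3) - 390) - 1*1273826 = 4*(-12*(-3) - 390) - 1273826 = 4*(36 - 390) - 1273826 = 4*(-354) - 1273826 = -1416 - 1273826 = -1275242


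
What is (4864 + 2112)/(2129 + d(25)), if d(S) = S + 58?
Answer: 1744/553 ≈ 3.1537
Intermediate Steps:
d(S) = 58 + S
(4864 + 2112)/(2129 + d(25)) = (4864 + 2112)/(2129 + (58 + 25)) = 6976/(2129 + 83) = 6976/2212 = 6976*(1/2212) = 1744/553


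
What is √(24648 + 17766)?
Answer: √42414 ≈ 205.95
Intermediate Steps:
√(24648 + 17766) = √42414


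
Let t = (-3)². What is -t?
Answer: -9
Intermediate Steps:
t = 9
-t = -1*9 = -9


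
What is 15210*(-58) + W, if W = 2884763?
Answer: 2002583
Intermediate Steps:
15210*(-58) + W = 15210*(-58) + 2884763 = -882180 + 2884763 = 2002583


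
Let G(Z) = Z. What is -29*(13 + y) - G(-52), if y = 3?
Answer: -412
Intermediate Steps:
-29*(13 + y) - G(-52) = -29*(13 + 3) - 1*(-52) = -29*16 + 52 = -464 + 52 = -412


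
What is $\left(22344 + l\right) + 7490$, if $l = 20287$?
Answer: $50121$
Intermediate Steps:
$\left(22344 + l\right) + 7490 = \left(22344 + 20287\right) + 7490 = 42631 + 7490 = 50121$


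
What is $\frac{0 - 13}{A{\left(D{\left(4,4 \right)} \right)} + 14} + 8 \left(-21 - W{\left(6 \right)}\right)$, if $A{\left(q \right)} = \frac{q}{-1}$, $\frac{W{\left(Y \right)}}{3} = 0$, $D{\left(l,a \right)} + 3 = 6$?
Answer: $- \frac{1861}{11} \approx -169.18$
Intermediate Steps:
$D{\left(l,a \right)} = 3$ ($D{\left(l,a \right)} = -3 + 6 = 3$)
$W{\left(Y \right)} = 0$ ($W{\left(Y \right)} = 3 \cdot 0 = 0$)
$A{\left(q \right)} = - q$ ($A{\left(q \right)} = q \left(-1\right) = - q$)
$\frac{0 - 13}{A{\left(D{\left(4,4 \right)} \right)} + 14} + 8 \left(-21 - W{\left(6 \right)}\right) = \frac{0 - 13}{\left(-1\right) 3 + 14} + 8 \left(-21 - 0\right) = - \frac{13}{-3 + 14} + 8 \left(-21 + 0\right) = - \frac{13}{11} + 8 \left(-21\right) = \left(-13\right) \frac{1}{11} - 168 = - \frac{13}{11} - 168 = - \frac{1861}{11}$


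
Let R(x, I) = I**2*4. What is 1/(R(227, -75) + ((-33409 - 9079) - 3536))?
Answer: -1/23524 ≈ -4.2510e-5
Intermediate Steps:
R(x, I) = 4*I**2
1/(R(227, -75) + ((-33409 - 9079) - 3536)) = 1/(4*(-75)**2 + ((-33409 - 9079) - 3536)) = 1/(4*5625 + (-42488 - 3536)) = 1/(22500 - 46024) = 1/(-23524) = -1/23524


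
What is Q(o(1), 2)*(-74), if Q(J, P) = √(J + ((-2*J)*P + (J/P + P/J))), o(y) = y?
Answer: -37*I*√2 ≈ -52.326*I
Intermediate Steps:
Q(J, P) = √(J + J/P + P/J - 2*J*P) (Q(J, P) = √(J + (-2*J*P + (J/P + P/J))) = √(J + (J/P + P/J - 2*J*P)) = √(J + J/P + P/J - 2*J*P))
Q(o(1), 2)*(-74) = √(1 + 1/2 + 2/1 - 2*1*2)*(-74) = √(1 + 1*(½) + 2*1 - 4)*(-74) = √(1 + ½ + 2 - 4)*(-74) = √(-½)*(-74) = (I*√2/2)*(-74) = -37*I*√2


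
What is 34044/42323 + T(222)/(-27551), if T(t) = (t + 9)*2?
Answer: 918393018/1166040973 ≈ 0.78762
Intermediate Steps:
T(t) = 18 + 2*t (T(t) = (9 + t)*2 = 18 + 2*t)
34044/42323 + T(222)/(-27551) = 34044/42323 + (18 + 2*222)/(-27551) = 34044*(1/42323) + (18 + 444)*(-1/27551) = 34044/42323 + 462*(-1/27551) = 34044/42323 - 462/27551 = 918393018/1166040973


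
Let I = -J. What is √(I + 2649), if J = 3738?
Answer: 33*I ≈ 33.0*I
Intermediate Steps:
I = -3738 (I = -1*3738 = -3738)
√(I + 2649) = √(-3738 + 2649) = √(-1089) = 33*I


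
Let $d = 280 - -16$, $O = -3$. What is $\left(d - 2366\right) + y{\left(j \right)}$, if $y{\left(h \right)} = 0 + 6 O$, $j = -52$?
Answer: $-2088$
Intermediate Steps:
$y{\left(h \right)} = -18$ ($y{\left(h \right)} = 0 + 6 \left(-3\right) = 0 - 18 = -18$)
$d = 296$ ($d = 280 + 16 = 296$)
$\left(d - 2366\right) + y{\left(j \right)} = \left(296 - 2366\right) - 18 = -2070 - 18 = -2088$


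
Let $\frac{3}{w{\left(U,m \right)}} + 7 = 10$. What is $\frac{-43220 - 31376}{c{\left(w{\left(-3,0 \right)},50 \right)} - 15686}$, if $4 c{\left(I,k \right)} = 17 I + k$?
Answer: $\frac{298384}{62677} \approx 4.7607$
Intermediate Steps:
$w{\left(U,m \right)} = 1$ ($w{\left(U,m \right)} = \frac{3}{-7 + 10} = \frac{3}{3} = 3 \cdot \frac{1}{3} = 1$)
$c{\left(I,k \right)} = \frac{k}{4} + \frac{17 I}{4}$ ($c{\left(I,k \right)} = \frac{17 I + k}{4} = \frac{k + 17 I}{4} = \frac{k}{4} + \frac{17 I}{4}$)
$\frac{-43220 - 31376}{c{\left(w{\left(-3,0 \right)},50 \right)} - 15686} = \frac{-43220 - 31376}{\left(\frac{1}{4} \cdot 50 + \frac{17}{4} \cdot 1\right) - 15686} = - \frac{74596}{\left(\frac{25}{2} + \frac{17}{4}\right) - 15686} = - \frac{74596}{\frac{67}{4} - 15686} = - \frac{74596}{- \frac{62677}{4}} = \left(-74596\right) \left(- \frac{4}{62677}\right) = \frac{298384}{62677}$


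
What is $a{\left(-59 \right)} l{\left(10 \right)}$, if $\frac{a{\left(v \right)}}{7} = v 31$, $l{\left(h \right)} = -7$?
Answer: $89621$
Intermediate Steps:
$a{\left(v \right)} = 217 v$ ($a{\left(v \right)} = 7 v 31 = 7 \cdot 31 v = 217 v$)
$a{\left(-59 \right)} l{\left(10 \right)} = 217 \left(-59\right) \left(-7\right) = \left(-12803\right) \left(-7\right) = 89621$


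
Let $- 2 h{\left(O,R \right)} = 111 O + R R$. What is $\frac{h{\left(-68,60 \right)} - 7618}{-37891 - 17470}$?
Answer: $\frac{68}{667} \approx 0.10195$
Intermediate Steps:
$h{\left(O,R \right)} = - \frac{111 O}{2} - \frac{R^{2}}{2}$ ($h{\left(O,R \right)} = - \frac{111 O + R R}{2} = - \frac{111 O + R^{2}}{2} = - \frac{R^{2} + 111 O}{2} = - \frac{111 O}{2} - \frac{R^{2}}{2}$)
$\frac{h{\left(-68,60 \right)} - 7618}{-37891 - 17470} = \frac{\left(\left(- \frac{111}{2}\right) \left(-68\right) - \frac{60^{2}}{2}\right) - 7618}{-37891 - 17470} = \frac{\left(3774 - 1800\right) - 7618}{-55361} = \left(\left(3774 - 1800\right) - 7618\right) \left(- \frac{1}{55361}\right) = \left(1974 - 7618\right) \left(- \frac{1}{55361}\right) = \left(-5644\right) \left(- \frac{1}{55361}\right) = \frac{68}{667}$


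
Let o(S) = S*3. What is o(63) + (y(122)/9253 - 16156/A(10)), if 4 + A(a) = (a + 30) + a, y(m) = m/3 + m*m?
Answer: -102539027/638457 ≈ -160.60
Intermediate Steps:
y(m) = m² + m/3 (y(m) = m*(⅓) + m² = m/3 + m² = m² + m/3)
o(S) = 3*S
A(a) = 26 + 2*a (A(a) = -4 + ((a + 30) + a) = -4 + ((30 + a) + a) = -4 + (30 + 2*a) = 26 + 2*a)
o(63) + (y(122)/9253 - 16156/A(10)) = 3*63 + ((122*(⅓ + 122))/9253 - 16156/(26 + 2*10)) = 189 + ((122*(367/3))*(1/9253) - 16156/(26 + 20)) = 189 + ((44774/3)*(1/9253) - 16156/46) = 189 + (44774/27759 - 16156*1/46) = 189 + (44774/27759 - 8078/23) = 189 - 223207400/638457 = -102539027/638457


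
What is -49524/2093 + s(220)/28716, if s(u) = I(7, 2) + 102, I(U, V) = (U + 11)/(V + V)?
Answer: -947938853/40068392 ≈ -23.658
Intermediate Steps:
I(U, V) = (11 + U)/(2*V) (I(U, V) = (11 + U)/((2*V)) = (11 + U)*(1/(2*V)) = (11 + U)/(2*V))
s(u) = 213/2 (s(u) = (1/2)*(11 + 7)/2 + 102 = (1/2)*(1/2)*18 + 102 = 9/2 + 102 = 213/2)
-49524/2093 + s(220)/28716 = -49524/2093 + (213/2)/28716 = -49524*1/2093 + (213/2)*(1/28716) = -49524/2093 + 71/19144 = -947938853/40068392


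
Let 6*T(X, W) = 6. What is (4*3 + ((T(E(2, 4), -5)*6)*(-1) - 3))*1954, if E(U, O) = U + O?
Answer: 5862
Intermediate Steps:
E(U, O) = O + U
T(X, W) = 1 (T(X, W) = (⅙)*6 = 1)
(4*3 + ((T(E(2, 4), -5)*6)*(-1) - 3))*1954 = (4*3 + ((1*6)*(-1) - 3))*1954 = (12 + (6*(-1) - 3))*1954 = (12 + (-6 - 3))*1954 = (12 - 9)*1954 = 3*1954 = 5862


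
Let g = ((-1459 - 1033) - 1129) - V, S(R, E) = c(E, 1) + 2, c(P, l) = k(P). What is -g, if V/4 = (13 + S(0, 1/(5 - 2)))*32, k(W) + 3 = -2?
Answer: 4901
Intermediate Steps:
k(W) = -5 (k(W) = -3 - 2 = -5)
c(P, l) = -5
S(R, E) = -3 (S(R, E) = -5 + 2 = -3)
V = 1280 (V = 4*((13 - 3)*32) = 4*(10*32) = 4*320 = 1280)
g = -4901 (g = ((-1459 - 1033) - 1129) - 1*1280 = (-2492 - 1129) - 1280 = -3621 - 1280 = -4901)
-g = -1*(-4901) = 4901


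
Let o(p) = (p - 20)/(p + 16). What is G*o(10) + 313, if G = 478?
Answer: 1679/13 ≈ 129.15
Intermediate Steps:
o(p) = (-20 + p)/(16 + p)
G*o(10) + 313 = 478*((-20 + 10)/(16 + 10)) + 313 = 478*(-10/26) + 313 = 478*((1/26)*(-10)) + 313 = 478*(-5/13) + 313 = -2390/13 + 313 = 1679/13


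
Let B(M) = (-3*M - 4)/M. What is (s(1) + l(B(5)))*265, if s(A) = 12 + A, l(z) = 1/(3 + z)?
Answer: 12455/4 ≈ 3113.8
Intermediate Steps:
B(M) = (-4 - 3*M)/M
(s(1) + l(B(5)))*265 = ((12 + 1) + 1/(3 + (-3 - 4/5)))*265 = (13 + 1/(3 + (-3 - 4*1/5)))*265 = (13 + 1/(3 + (-3 - 4/5)))*265 = (13 + 1/(3 - 19/5))*265 = (13 + 1/(-4/5))*265 = (13 - 5/4)*265 = (47/4)*265 = 12455/4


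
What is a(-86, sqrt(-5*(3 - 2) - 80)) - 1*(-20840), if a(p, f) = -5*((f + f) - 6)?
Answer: 20870 - 10*I*sqrt(85) ≈ 20870.0 - 92.195*I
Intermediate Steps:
a(p, f) = 30 - 10*f (a(p, f) = -5*(2*f - 6) = -5*(-6 + 2*f) = 30 - 10*f)
a(-86, sqrt(-5*(3 - 2) - 80)) - 1*(-20840) = (30 - 10*sqrt(-5*(3 - 2) - 80)) - 1*(-20840) = (30 - 10*sqrt(-5*1 - 80)) + 20840 = (30 - 10*sqrt(-5 - 80)) + 20840 = (30 - 10*I*sqrt(85)) + 20840 = 20870 - 10*I*sqrt(85)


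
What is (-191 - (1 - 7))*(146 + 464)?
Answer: -112850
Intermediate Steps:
(-191 - (1 - 7))*(146 + 464) = (-191 - 1*(-6))*610 = (-191 + 6)*610 = -185*610 = -112850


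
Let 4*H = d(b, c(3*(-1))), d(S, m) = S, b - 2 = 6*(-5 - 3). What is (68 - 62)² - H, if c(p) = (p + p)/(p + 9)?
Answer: 95/2 ≈ 47.500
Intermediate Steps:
c(p) = 2*p/(9 + p) (c(p) = (2*p)/(9 + p) = 2*p/(9 + p))
b = -46 (b = 2 + 6*(-5 - 3) = 2 + 6*(-8) = 2 - 48 = -46)
H = -23/2 (H = (¼)*(-46) = -23/2 ≈ -11.500)
(68 - 62)² - H = (68 - 62)² - 1*(-23/2) = 6² + 23/2 = 36 + 23/2 = 95/2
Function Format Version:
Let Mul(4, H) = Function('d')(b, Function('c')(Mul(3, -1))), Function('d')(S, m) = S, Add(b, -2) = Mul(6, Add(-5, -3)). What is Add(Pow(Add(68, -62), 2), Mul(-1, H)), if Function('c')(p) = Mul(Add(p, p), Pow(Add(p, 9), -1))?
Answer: Rational(95, 2) ≈ 47.500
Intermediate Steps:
Function('c')(p) = Mul(2, p, Pow(Add(9, p), -1)) (Function('c')(p) = Mul(Mul(2, p), Pow(Add(9, p), -1)) = Mul(2, p, Pow(Add(9, p), -1)))
b = -46 (b = Add(2, Mul(6, Add(-5, -3))) = Add(2, Mul(6, -8)) = Add(2, -48) = -46)
H = Rational(-23, 2) (H = Mul(Rational(1, 4), -46) = Rational(-23, 2) ≈ -11.500)
Add(Pow(Add(68, -62), 2), Mul(-1, H)) = Add(Pow(Add(68, -62), 2), Mul(-1, Rational(-23, 2))) = Add(Pow(6, 2), Rational(23, 2)) = Add(36, Rational(23, 2)) = Rational(95, 2)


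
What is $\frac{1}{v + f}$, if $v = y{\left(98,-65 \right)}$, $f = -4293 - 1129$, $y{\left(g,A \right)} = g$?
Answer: $- \frac{1}{5324} \approx -0.00018783$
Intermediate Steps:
$f = -5422$
$v = 98$
$\frac{1}{v + f} = \frac{1}{98 - 5422} = \frac{1}{-5324} = - \frac{1}{5324}$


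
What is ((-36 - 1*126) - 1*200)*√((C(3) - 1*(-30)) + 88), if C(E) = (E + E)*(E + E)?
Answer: -362*√154 ≈ -4492.3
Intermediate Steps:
C(E) = 4*E² (C(E) = (2*E)*(2*E) = 4*E²)
((-36 - 1*126) - 1*200)*√((C(3) - 1*(-30)) + 88) = ((-36 - 1*126) - 1*200)*√((4*3² - 1*(-30)) + 88) = ((-36 - 126) - 200)*√((4*9 + 30) + 88) = (-162 - 200)*√((36 + 30) + 88) = -362*√(66 + 88) = -362*√154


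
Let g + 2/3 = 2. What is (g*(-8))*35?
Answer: -1120/3 ≈ -373.33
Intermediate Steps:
g = 4/3 (g = -2/3 + 2 = 4/3 ≈ 1.3333)
(g*(-8))*35 = ((4/3)*(-8))*35 = -32/3*35 = -1120/3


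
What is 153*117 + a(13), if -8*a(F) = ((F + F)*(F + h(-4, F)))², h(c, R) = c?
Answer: 22113/2 ≈ 11057.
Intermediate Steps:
a(F) = -F²*(-4 + F)²/2 (a(F) = -(F - 4)²*(F + F)²/8 = -4*F²*(-4 + F)²/8 = -F²*(-4 + F)²/2)
153*117 + a(13) = 153*117 - ½*13²*(-4 + 13)² = 17901 - ½*169*9² = 17901 - ½*169*81 = 17901 - 13689/2 = 22113/2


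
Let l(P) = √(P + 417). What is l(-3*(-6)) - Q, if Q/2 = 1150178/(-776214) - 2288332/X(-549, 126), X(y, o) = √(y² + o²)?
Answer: 1150178/388107 + √435 + 4576664*√3917/35253 ≈ 8148.9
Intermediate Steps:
l(P) = √(417 + P)
X(y, o) = √(o² + y²)
Q = -1150178/388107 - 4576664*√3917/35253 (Q = 2*(1150178/(-776214) - 2288332/√(126² + (-549)²)) = 2*(1150178*(-1/776214) - 2288332/√(15876 + 301401)) = 2*(-575089/388107 - 2288332*√3917/35253) = -1150178/388107 - 4576664*√3917/35253 ≈ -8128.1)
l(-3*(-6)) - Q = √(417 - 3*(-6)) - (-1150178/388107 - 4576664*√3917/35253) = √(417 + 18) + (1150178/388107 + 4576664*√3917/35253) = √435 + (1150178/388107 + 4576664*√3917/35253) = 1150178/388107 + √435 + 4576664*√3917/35253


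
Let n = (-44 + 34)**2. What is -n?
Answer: -100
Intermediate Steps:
n = 100 (n = (-10)**2 = 100)
-n = -1*100 = -100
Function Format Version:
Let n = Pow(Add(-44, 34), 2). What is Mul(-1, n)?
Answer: -100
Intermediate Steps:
n = 100 (n = Pow(-10, 2) = 100)
Mul(-1, n) = Mul(-1, 100) = -100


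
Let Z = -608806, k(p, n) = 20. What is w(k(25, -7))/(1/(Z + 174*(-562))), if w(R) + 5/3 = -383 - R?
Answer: 857805116/3 ≈ 2.8594e+8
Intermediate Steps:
w(R) = -1154/3 - R (w(R) = -5/3 + (-383 - R) = -1154/3 - R)
w(k(25, -7))/(1/(Z + 174*(-562))) = (-1154/3 - 1*20)/(1/(-608806 + 174*(-562))) = (-1154/3 - 20)/(1/(-608806 - 97788)) = -1214/(3*(1/(-706594))) = -1214/(3*(-1/706594)) = -1214/3*(-706594) = 857805116/3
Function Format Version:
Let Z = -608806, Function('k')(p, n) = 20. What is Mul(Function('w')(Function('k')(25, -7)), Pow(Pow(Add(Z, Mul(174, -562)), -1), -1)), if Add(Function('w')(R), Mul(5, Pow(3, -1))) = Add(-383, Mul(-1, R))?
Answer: Rational(857805116, 3) ≈ 2.8594e+8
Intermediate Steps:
Function('w')(R) = Add(Rational(-1154, 3), Mul(-1, R)) (Function('w')(R) = Add(Rational(-5, 3), Add(-383, Mul(-1, R))) = Add(Rational(-1154, 3), Mul(-1, R)))
Mul(Function('w')(Function('k')(25, -7)), Pow(Pow(Add(Z, Mul(174, -562)), -1), -1)) = Mul(Add(Rational(-1154, 3), Mul(-1, 20)), Pow(Pow(Add(-608806, Mul(174, -562)), -1), -1)) = Mul(Add(Rational(-1154, 3), -20), Pow(Pow(Add(-608806, -97788), -1), -1)) = Mul(Rational(-1214, 3), Pow(Pow(-706594, -1), -1)) = Mul(Rational(-1214, 3), Pow(Rational(-1, 706594), -1)) = Mul(Rational(-1214, 3), -706594) = Rational(857805116, 3)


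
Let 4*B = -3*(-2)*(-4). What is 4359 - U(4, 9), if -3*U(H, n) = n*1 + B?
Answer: 4360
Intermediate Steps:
B = -6 (B = (-3*(-2)*(-4))/4 = (6*(-4))/4 = (1/4)*(-24) = -6)
U(H, n) = 2 - n/3 (U(H, n) = -(n*1 - 6)/3 = -(n - 6)/3 = -(-6 + n)/3 = 2 - n/3)
4359 - U(4, 9) = 4359 - (2 - 1/3*9) = 4359 - (2 - 3) = 4359 - 1*(-1) = 4359 + 1 = 4360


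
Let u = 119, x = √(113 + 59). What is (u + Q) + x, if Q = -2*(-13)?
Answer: 145 + 2*√43 ≈ 158.11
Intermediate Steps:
x = 2*√43 (x = √172 = 2*√43 ≈ 13.115)
Q = 26
(u + Q) + x = (119 + 26) + 2*√43 = 145 + 2*√43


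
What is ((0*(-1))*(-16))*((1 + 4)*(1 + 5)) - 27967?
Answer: -27967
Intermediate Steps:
((0*(-1))*(-16))*((1 + 4)*(1 + 5)) - 27967 = (0*(-16))*(5*6) - 27967 = 0*30 - 27967 = 0 - 27967 = -27967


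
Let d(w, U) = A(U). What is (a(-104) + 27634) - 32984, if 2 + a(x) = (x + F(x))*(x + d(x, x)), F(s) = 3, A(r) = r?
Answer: 15656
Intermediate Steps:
d(w, U) = U
a(x) = -2 + 2*x*(3 + x) (a(x) = -2 + (x + 3)*(x + x) = -2 + (3 + x)*(2*x) = -2 + 2*x*(3 + x))
(a(-104) + 27634) - 32984 = ((-2 + 2*(-104)**2 + 6*(-104)) + 27634) - 32984 = ((-2 + 2*10816 - 624) + 27634) - 32984 = ((-2 + 21632 - 624) + 27634) - 32984 = (21006 + 27634) - 32984 = 48640 - 32984 = 15656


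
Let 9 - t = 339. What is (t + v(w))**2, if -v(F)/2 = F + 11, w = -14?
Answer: 104976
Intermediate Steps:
t = -330 (t = 9 - 1*339 = 9 - 339 = -330)
v(F) = -22 - 2*F (v(F) = -2*(F + 11) = -2*(11 + F) = -22 - 2*F)
(t + v(w))**2 = (-330 + (-22 - 2*(-14)))**2 = (-330 + (-22 + 28))**2 = (-330 + 6)**2 = (-324)**2 = 104976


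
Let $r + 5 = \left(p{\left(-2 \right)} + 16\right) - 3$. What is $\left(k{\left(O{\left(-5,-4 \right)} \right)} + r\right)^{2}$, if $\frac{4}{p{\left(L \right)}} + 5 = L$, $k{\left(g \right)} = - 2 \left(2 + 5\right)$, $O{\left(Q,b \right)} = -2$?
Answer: $\frac{2116}{49} \approx 43.184$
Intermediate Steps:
$k{\left(g \right)} = -14$ ($k{\left(g \right)} = \left(-2\right) 7 = -14$)
$p{\left(L \right)} = \frac{4}{-5 + L}$
$r = \frac{52}{7}$ ($r = -5 + \left(\left(\frac{4}{-5 - 2} + 16\right) - 3\right) = -5 + \left(\left(\frac{4}{-7} + 16\right) - 3\right) = -5 + \left(\left(4 \left(- \frac{1}{7}\right) + 16\right) - 3\right) = -5 + \left(\left(- \frac{4}{7} + 16\right) - 3\right) = -5 + \left(\frac{108}{7} - 3\right) = -5 + \frac{87}{7} = \frac{52}{7} \approx 7.4286$)
$\left(k{\left(O{\left(-5,-4 \right)} \right)} + r\right)^{2} = \left(-14 + \frac{52}{7}\right)^{2} = \left(- \frac{46}{7}\right)^{2} = \frac{2116}{49}$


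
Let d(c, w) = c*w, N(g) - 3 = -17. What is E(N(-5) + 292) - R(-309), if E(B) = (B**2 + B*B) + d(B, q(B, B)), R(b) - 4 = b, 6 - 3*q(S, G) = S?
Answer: 389003/3 ≈ 1.2967e+5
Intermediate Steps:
q(S, G) = 2 - S/3
N(g) = -14 (N(g) = 3 - 17 = -14)
R(b) = 4 + b
E(B) = 2*B**2 + B*(2 - B/3) (E(B) = (B**2 + B*B) + B*(2 - B/3) = (B**2 + B**2) + B*(2 - B/3) = 2*B**2 + B*(2 - B/3))
E(N(-5) + 292) - R(-309) = (-14 + 292)*(6 + 5*(-14 + 292))/3 - (4 - 309) = (1/3)*278*(6 + 5*278) - 1*(-305) = (1/3)*278*(6 + 1390) + 305 = (1/3)*278*1396 + 305 = 388088/3 + 305 = 389003/3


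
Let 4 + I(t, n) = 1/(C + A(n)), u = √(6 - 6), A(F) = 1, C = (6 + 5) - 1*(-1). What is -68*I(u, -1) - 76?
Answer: 2480/13 ≈ 190.77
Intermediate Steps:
C = 12 (C = 11 + 1 = 12)
u = 0 (u = √0 = 0)
I(t, n) = -51/13 (I(t, n) = -4 + 1/(12 + 1) = -4 + 1/13 = -51/13)
-68*I(u, -1) - 76 = -68*(-51/13) - 76 = 3468/13 - 76 = 2480/13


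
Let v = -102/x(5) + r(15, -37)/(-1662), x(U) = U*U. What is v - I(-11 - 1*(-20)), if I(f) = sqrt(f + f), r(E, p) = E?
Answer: -56633/13850 - 3*sqrt(2) ≈ -8.3317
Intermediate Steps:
I(f) = sqrt(2)*sqrt(f) (I(f) = sqrt(2*f) = sqrt(2)*sqrt(f))
x(U) = U**2
v = -56633/13850 (v = -102/(5**2) + 15/(-1662) = -102/25 + 15*(-1/1662) = -102*1/25 - 5/554 = -102/25 - 5/554 = -56633/13850 ≈ -4.0890)
v - I(-11 - 1*(-20)) = -56633/13850 - sqrt(2)*sqrt(-11 - 1*(-20)) = -56633/13850 - sqrt(2)*sqrt(-11 + 20) = -56633/13850 - sqrt(2)*sqrt(9) = -56633/13850 - sqrt(2)*3 = -56633/13850 - 3*sqrt(2)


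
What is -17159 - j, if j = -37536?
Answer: 20377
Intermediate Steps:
-17159 - j = -17159 - 1*(-37536) = -17159 + 37536 = 20377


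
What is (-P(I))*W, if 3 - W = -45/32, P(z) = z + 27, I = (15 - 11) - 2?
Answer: -4089/32 ≈ -127.78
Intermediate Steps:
I = 2 (I = 4 - 2 = 2)
P(z) = 27 + z
W = 141/32 (W = 3 - (-45)/32 = 3 - 1*(-45/32) = 3 + 45/32 = 141/32 ≈ 4.4063)
(-P(I))*W = -(27 + 2)*(141/32) = -1*29*(141/32) = -29*141/32 = -4089/32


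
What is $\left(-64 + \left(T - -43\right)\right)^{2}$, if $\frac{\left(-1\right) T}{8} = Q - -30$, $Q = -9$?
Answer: $35721$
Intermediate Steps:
$T = -168$ ($T = - 8 \left(-9 - -30\right) = - 8 \left(-9 + 30\right) = \left(-8\right) 21 = -168$)
$\left(-64 + \left(T - -43\right)\right)^{2} = \left(-64 - 125\right)^{2} = \left(-189\right)^{2} = 35721$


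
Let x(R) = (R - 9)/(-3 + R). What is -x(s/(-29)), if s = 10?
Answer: -271/97 ≈ -2.7938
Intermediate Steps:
x(R) = (-9 + R)/(-3 + R)
-x(s/(-29)) = -(-9 + 10/(-29))/(-3 + 10/(-29)) = -(-9 + 10*(-1/29))/(-3 + 10*(-1/29)) = -(-9 - 10/29)/(-3 - 10/29) = -(-271)/((-97/29)*29) = -(-29)*(-271)/(97*29) = -1*271/97 = -271/97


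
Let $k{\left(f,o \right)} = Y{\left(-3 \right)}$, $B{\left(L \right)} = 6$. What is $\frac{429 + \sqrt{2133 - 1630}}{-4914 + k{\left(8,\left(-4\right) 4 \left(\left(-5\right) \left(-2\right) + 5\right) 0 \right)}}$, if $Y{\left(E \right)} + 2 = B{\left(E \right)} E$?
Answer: $- \frac{429}{4934} - \frac{\sqrt{503}}{4934} \approx -0.091493$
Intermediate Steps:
$Y{\left(E \right)} = -2 + 6 E$
$k{\left(f,o \right)} = -20$ ($k{\left(f,o \right)} = -2 + 6 \left(-3\right) = -2 - 18 = -20$)
$\frac{429 + \sqrt{2133 - 1630}}{-4914 + k{\left(8,\left(-4\right) 4 \left(\left(-5\right) \left(-2\right) + 5\right) 0 \right)}} = \frac{429 + \sqrt{2133 - 1630}}{-4914 - 20} = \frac{429 + \sqrt{503}}{-4934} = \left(429 + \sqrt{503}\right) \left(- \frac{1}{4934}\right) = - \frac{429}{4934} - \frac{\sqrt{503}}{4934}$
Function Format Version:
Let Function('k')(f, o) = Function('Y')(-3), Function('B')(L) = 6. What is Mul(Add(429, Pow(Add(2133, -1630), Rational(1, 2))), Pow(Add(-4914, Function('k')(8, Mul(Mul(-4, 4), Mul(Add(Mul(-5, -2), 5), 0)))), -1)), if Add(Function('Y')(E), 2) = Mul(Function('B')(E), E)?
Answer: Add(Rational(-429, 4934), Mul(Rational(-1, 4934), Pow(503, Rational(1, 2)))) ≈ -0.091493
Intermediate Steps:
Function('Y')(E) = Add(-2, Mul(6, E))
Function('k')(f, o) = -20 (Function('k')(f, o) = Add(-2, Mul(6, -3)) = Add(-2, -18) = -20)
Mul(Add(429, Pow(Add(2133, -1630), Rational(1, 2))), Pow(Add(-4914, Function('k')(8, Mul(Mul(-4, 4), Mul(Add(Mul(-5, -2), 5), 0)))), -1)) = Mul(Add(429, Pow(Add(2133, -1630), Rational(1, 2))), Pow(Add(-4914, -20), -1)) = Mul(Add(429, Pow(503, Rational(1, 2))), Pow(-4934, -1)) = Mul(Add(429, Pow(503, Rational(1, 2))), Rational(-1, 4934)) = Add(Rational(-429, 4934), Mul(Rational(-1, 4934), Pow(503, Rational(1, 2))))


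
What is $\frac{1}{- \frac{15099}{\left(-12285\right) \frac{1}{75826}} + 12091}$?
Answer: $\frac{585}{61592129} \approx 9.498 \cdot 10^{-6}$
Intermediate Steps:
$\frac{1}{- \frac{15099}{\left(-12285\right) \frac{1}{75826}} + 12091} = \frac{1}{- \frac{15099}{- \frac{12285}{75826}} + 12091} = \frac{1}{\left(-15099\right) \left(- \frac{75826}{12285}\right) + 12091} = \frac{1}{\frac{54518894}{585} + 12091} = \frac{1}{\frac{61592129}{585}} = \frac{585}{61592129}$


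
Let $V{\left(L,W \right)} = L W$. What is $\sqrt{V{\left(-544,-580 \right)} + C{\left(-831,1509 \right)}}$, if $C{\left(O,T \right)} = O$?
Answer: $\sqrt{314689} \approx 560.97$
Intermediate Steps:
$\sqrt{V{\left(-544,-580 \right)} + C{\left(-831,1509 \right)}} = \sqrt{\left(-544\right) \left(-580\right) - 831} = \sqrt{315520 - 831} = \sqrt{314689}$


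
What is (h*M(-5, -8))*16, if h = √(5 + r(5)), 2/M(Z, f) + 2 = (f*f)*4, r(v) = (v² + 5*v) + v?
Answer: 32*√15/127 ≈ 0.97587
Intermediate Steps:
r(v) = v² + 6*v
M(Z, f) = 2/(-2 + 4*f²) (M(Z, f) = 2/(-2 + (f*f)*4) = 2/(-2 + f²*4) = 2/(-2 + 4*f²))
h = 2*√15 (h = √(5 + 5*(6 + 5)) = √(5 + 5*11) = √(5 + 55) = √60 = 2*√15 ≈ 7.7460)
(h*M(-5, -8))*16 = ((2*√15)/(-1 + 2*(-8)²))*16 = ((2*√15)/(-1 + 2*64))*16 = ((2*√15)/(-1 + 128))*16 = ((2*√15)/127)*16 = ((2*√15)*(1/127))*16 = (2*√15/127)*16 = 32*√15/127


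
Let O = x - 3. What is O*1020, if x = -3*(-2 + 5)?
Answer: -12240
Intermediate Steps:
x = -9 (x = -3*3 = -9)
O = -12 (O = -9 - 3 = -12)
O*1020 = -12*1020 = -12240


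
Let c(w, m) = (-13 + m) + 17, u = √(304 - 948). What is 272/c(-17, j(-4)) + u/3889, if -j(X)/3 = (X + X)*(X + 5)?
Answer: 68/7 + 2*I*√161/3889 ≈ 9.7143 + 0.0065254*I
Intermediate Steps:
j(X) = -6*X*(5 + X) (j(X) = -3*(X + X)*(X + 5) = -3*2*X*(5 + X) = -6*X*(5 + X))
u = 2*I*√161 (u = √(-644) = 2*I*√161 ≈ 25.377*I)
c(w, m) = 4 + m
272/c(-17, j(-4)) + u/3889 = 272/(4 - 6*(-4)*(5 - 4)) + (2*I*√161)/3889 = 272/(4 - 6*(-4)*1) + (2*I*√161)*(1/3889) = 272/(4 + 24) + 2*I*√161/3889 = 272/28 + 2*I*√161/3889 = 272*(1/28) + 2*I*√161/3889 = 68/7 + 2*I*√161/3889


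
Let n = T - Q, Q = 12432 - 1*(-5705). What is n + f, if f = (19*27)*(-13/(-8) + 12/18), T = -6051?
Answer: -184099/8 ≈ -23012.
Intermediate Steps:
f = 9405/8 (f = 513*(-13*(-⅛) + 12*(1/18)) = 513*(13/8 + ⅔) = 513*(55/24) = 9405/8 ≈ 1175.6)
Q = 18137 (Q = 12432 + 5705 = 18137)
n = -24188 (n = -6051 - 1*18137 = -6051 - 18137 = -24188)
n + f = -24188 + 9405/8 = -184099/8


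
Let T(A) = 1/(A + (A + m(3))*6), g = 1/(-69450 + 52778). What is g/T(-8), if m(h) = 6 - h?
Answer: 19/8336 ≈ 0.0022793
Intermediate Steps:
g = -1/16672 (g = 1/(-16672) = -1/16672 ≈ -5.9981e-5)
T(A) = 1/(18 + 7*A) (T(A) = 1/(A + (A + (6 - 1*3))*6) = 1/(A + (A + (6 - 3))*6) = 1/(A + (A + 3)*6) = 1/(A + (3 + A)*6) = 1/(A + (18 + 6*A)) = 1/(18 + 7*A))
g/T(-8) = -1/(16672*(1/(18 + 7*(-8)))) = -1/(16672*(1/(18 - 56))) = -1/(16672*(1/(-38))) = -1/(16672*(-1/38)) = -1/16672*(-38) = 19/8336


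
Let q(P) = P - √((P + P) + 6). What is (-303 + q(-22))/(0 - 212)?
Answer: 325/212 + I*√38/212 ≈ 1.533 + 0.029077*I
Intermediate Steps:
q(P) = P - √(6 + 2*P) (q(P) = P - √(2*P + 6) = P - √(6 + 2*P))
(-303 + q(-22))/(0 - 212) = (-303 + (-22 - √(6 + 2*(-22))))/(0 - 212) = (-303 + (-22 - √(6 - 44)))/(-212) = (-303 + (-22 - √(-38)))*(-1/212) = (-303 + (-22 - I*√38))*(-1/212) = (-325 - I*√38)*(-1/212) = 325/212 + I*√38/212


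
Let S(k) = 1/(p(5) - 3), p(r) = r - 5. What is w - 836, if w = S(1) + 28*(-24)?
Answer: -4525/3 ≈ -1508.3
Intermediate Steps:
p(r) = -5 + r
S(k) = -1/3 (S(k) = 1/((-5 + 5) - 3) = 1/(0 - 3) = 1/(-3) = -1/3)
w = -2017/3 (w = -1/3 + 28*(-24) = -1/3 - 672 = -2017/3 ≈ -672.33)
w - 836 = -2017/3 - 836 = -4525/3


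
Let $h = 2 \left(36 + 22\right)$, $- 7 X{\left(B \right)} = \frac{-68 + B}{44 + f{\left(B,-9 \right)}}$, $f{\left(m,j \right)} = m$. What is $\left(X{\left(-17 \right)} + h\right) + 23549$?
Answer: $\frac{4472770}{189} \approx 23665.0$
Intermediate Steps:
$X{\left(B \right)} = - \frac{-68 + B}{7 \left(44 + B\right)}$ ($X{\left(B \right)} = - \frac{\left(-68 + B\right) \frac{1}{44 + B}}{7} = - \frac{\frac{1}{44 + B} \left(-68 + B\right)}{7} = - \frac{-68 + B}{7 \left(44 + B\right)}$)
$h = 116$ ($h = 2 \cdot 58 = 116$)
$\left(X{\left(-17 \right)} + h\right) + 23549 = \left(\frac{68 - -17}{7 \left(44 - 17\right)} + 116\right) + 23549 = \left(\frac{68 + 17}{7 \cdot 27} + 116\right) + 23549 = \left(\frac{1}{7} \cdot \frac{1}{27} \cdot 85 + 116\right) + 23549 = \left(\frac{85}{189} + 116\right) + 23549 = \frac{22009}{189} + 23549 = \frac{4472770}{189}$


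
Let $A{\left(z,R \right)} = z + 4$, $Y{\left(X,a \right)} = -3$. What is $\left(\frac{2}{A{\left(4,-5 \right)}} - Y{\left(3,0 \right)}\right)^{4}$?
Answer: $\frac{28561}{256} \approx 111.57$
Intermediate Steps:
$A{\left(z,R \right)} = 4 + z$
$\left(\frac{2}{A{\left(4,-5 \right)}} - Y{\left(3,0 \right)}\right)^{4} = \left(\frac{2}{4 + 4} - -3\right)^{4} = \left(\frac{2}{8} + 3\right)^{4} = \left(2 \cdot \frac{1}{8} + 3\right)^{4} = \left(\frac{1}{4} + 3\right)^{4} = \left(\frac{13}{4}\right)^{4} = \frac{28561}{256}$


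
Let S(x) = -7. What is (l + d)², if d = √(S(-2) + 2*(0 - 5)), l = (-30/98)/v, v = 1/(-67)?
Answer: 969208/2401 + 2010*I*√17/49 ≈ 403.67 + 169.13*I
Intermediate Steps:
v = -1/67 ≈ -0.014925
l = 1005/49 (l = (-30/98)/(-1/67) = -30*1/98*(-67) = -15/49*(-67) = 1005/49 ≈ 20.510)
d = I*√17 (d = √(-7 + 2*(0 - 5)) = √(-7 + 2*(-5)) = √(-7 - 10) = √(-17) = I*√17 ≈ 4.1231*I)
(l + d)² = (1005/49 + I*√17)²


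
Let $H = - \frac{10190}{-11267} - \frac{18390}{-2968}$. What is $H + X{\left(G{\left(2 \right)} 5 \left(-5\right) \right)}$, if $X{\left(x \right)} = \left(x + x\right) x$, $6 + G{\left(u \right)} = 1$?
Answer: $\frac{522625847025}{16720228} \approx 31257.0$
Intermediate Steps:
$G{\left(u \right)} = -5$ ($G{\left(u \right)} = -6 + 1 = -5$)
$H = \frac{118722025}{16720228}$ ($H = \left(-10190\right) \left(- \frac{1}{11267}\right) - - \frac{9195}{1484} = \frac{10190}{11267} + \frac{9195}{1484} = \frac{118722025}{16720228} \approx 7.1005$)
$X{\left(x \right)} = 2 x^{2}$ ($X{\left(x \right)} = 2 x x = 2 x^{2}$)
$H + X{\left(G{\left(2 \right)} 5 \left(-5\right) \right)} = \frac{118722025}{16720228} + 2 \left(\left(-5\right) 5 \left(-5\right)\right)^{2} = \frac{118722025}{16720228} + 2 \left(\left(-25\right) \left(-5\right)\right)^{2} = \frac{118722025}{16720228} + 2 \cdot 125^{2} = \frac{118722025}{16720228} + 2 \cdot 15625 = \frac{118722025}{16720228} + 31250 = \frac{522625847025}{16720228}$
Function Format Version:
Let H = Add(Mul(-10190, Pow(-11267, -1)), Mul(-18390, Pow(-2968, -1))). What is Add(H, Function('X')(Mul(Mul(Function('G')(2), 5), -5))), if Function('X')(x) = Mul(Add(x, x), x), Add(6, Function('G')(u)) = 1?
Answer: Rational(522625847025, 16720228) ≈ 31257.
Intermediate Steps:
Function('G')(u) = -5 (Function('G')(u) = Add(-6, 1) = -5)
H = Rational(118722025, 16720228) (H = Add(Mul(-10190, Rational(-1, 11267)), Mul(-18390, Rational(-1, 2968))) = Add(Rational(10190, 11267), Rational(9195, 1484)) = Rational(118722025, 16720228) ≈ 7.1005)
Function('X')(x) = Mul(2, Pow(x, 2)) (Function('X')(x) = Mul(Mul(2, x), x) = Mul(2, Pow(x, 2)))
Add(H, Function('X')(Mul(Mul(Function('G')(2), 5), -5))) = Add(Rational(118722025, 16720228), Mul(2, Pow(Mul(Mul(-5, 5), -5), 2))) = Add(Rational(118722025, 16720228), Mul(2, Pow(Mul(-25, -5), 2))) = Add(Rational(118722025, 16720228), Mul(2, Pow(125, 2))) = Add(Rational(118722025, 16720228), Mul(2, 15625)) = Add(Rational(118722025, 16720228), 31250) = Rational(522625847025, 16720228)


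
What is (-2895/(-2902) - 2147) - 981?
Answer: -9074561/2902 ≈ -3127.0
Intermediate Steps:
(-2895/(-2902) - 2147) - 981 = (-2895*(-1)/2902 - 2147) - 981 = (-1*(-2895/2902) - 2147) - 981 = (2895/2902 - 2147) - 981 = -6227699/2902 - 981 = -9074561/2902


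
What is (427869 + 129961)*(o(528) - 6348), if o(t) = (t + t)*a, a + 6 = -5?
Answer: -10020858120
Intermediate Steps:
a = -11 (a = -6 - 5 = -11)
o(t) = -22*t (o(t) = (t + t)*(-11) = (2*t)*(-11) = -22*t)
(427869 + 129961)*(o(528) - 6348) = (427869 + 129961)*(-22*528 - 6348) = 557830*(-11616 - 6348) = 557830*(-17964) = -10020858120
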